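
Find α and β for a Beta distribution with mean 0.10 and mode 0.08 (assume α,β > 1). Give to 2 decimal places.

With s = α+β: μ = α/s and mode = (α−1)/(s−2). Eliminating α = μs,
μs − 1 = m(s−2) ⇒ s(μ−m) = 1−2m ⇒ s = 0.84/0.02 = 42.0000.
So α = μs = 4.20, β = (1−μ)s = 37.80.

α = 4.20, β = 37.80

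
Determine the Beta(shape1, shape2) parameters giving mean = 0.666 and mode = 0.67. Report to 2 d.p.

With s = shape1+shape2: μ = shape1/s and mode = (shape1−1)/(s−2). Eliminating shape1 = μs,
μs − 1 = m(s−2) ⇒ s(μ−m) = 1−2m ⇒ s = -0.34/-0.004 = 85.0000.
So shape1 = μs = 56.61, shape2 = (1−μ)s = 28.39.

shape1 = 56.61, shape2 = 28.39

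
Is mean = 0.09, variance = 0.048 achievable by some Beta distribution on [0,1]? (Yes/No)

Yes

For any Beta, Var(X) < E[X]·(1−E[X]).
Here μ(1−μ) = 0.09×0.91 = 0.0819, and 0.048 < 0.0819.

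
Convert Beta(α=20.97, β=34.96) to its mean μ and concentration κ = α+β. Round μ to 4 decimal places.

κ = α+β = 20.97+34.96 = 55.93; μ = α/κ = 20.97/55.93 = 0.3749.

μ = 0.3749, κ = 55.93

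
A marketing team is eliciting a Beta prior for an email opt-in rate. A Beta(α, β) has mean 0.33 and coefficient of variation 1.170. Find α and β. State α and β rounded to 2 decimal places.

α = 0.16, β = 0.32

Var = (CV·μ)² = (1.170×0.33)² = 0.149073.
α+β = μ(1−μ)/Var − 1 = 0.2211/0.149073 − 1 = 0.4832.
Thus α = 0.33·0.4832 = 0.16 and β = 0.67·0.4832 = 0.32.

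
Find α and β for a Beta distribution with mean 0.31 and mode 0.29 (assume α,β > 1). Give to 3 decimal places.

α = 6.510, β = 14.490

With s = α+β: μ = α/s and mode = (α−1)/(s−2). Eliminating α = μs,
μs − 1 = m(s−2) ⇒ s(μ−m) = 1−2m ⇒ s = 0.42/0.02 = 21.0000.
So α = μs = 6.510, β = (1−μ)s = 14.490.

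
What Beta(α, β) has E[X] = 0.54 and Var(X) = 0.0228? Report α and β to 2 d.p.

Write ν = α+β; then α = μν and Var = μ(1−μ)/(ν+1).
ν = μ(1−μ)/Var − 1 = 0.2484/0.0228 − 1 = 9.8947.
α = 0.54·9.8947 = 5.34, β = 0.46·9.8947 = 4.55.

α = 5.34, β = 4.55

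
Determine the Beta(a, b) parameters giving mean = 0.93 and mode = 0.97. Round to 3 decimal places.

a = 21.855, b = 1.645

With s = a+b: μ = a/s and mode = (a−1)/(s−2). Eliminating a = μs,
μs − 1 = m(s−2) ⇒ s(μ−m) = 1−2m ⇒ s = -0.94/-0.04 = 23.5000.
So a = μs = 21.855, b = (1−μ)s = 1.645.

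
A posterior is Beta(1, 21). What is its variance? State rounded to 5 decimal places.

0.00189

Var = αβ/[(α+β)²(α+β+1)] = (1×21)/(22²×23) = 21/11132 = 0.00189.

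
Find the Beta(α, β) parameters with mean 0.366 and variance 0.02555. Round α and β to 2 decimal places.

α = 2.96, β = 5.12

By moment matching, α+β = μ(1−μ)/σ² − 1 = (0.366·0.634)/0.02555 − 1 = 9.0820 − 1 = 8.0820.
Since α/(α+β) = μ, α = 0.366·8.0820 = 2.96 and β = 0.634·8.0820 = 5.12.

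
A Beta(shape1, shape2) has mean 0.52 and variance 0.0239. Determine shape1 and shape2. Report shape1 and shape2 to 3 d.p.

By moment matching, shape1+shape2 = μ(1−μ)/σ² − 1 = (0.52·0.48)/0.0239 − 1 = 10.4435 − 1 = 9.4435.
Since shape1/(shape1+shape2) = μ, shape1 = 0.52·9.4435 = 4.911 and shape2 = 0.48·9.4435 = 4.533.

shape1 = 4.911, shape2 = 4.533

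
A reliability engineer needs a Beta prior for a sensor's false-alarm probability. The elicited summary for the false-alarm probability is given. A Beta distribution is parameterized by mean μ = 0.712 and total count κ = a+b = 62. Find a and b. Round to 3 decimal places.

Split κ in proportion μ : (1−μ): a = 0.712·62 = 44.144, b = 62 − 44.144 = 17.856.

a = 44.144, b = 17.856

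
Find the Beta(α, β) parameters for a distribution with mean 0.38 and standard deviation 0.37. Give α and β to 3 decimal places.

Variance = 0.37² = 0.1369. The moment-matching identity α+β = μ(1−μ)/Var − 1 gives
α+β = 0.2356/0.1369 − 1 = 0.7210, so α = μ·0.7210 = 0.274 and β = (1−μ)·0.7210 = 0.447.

α = 0.274, β = 0.447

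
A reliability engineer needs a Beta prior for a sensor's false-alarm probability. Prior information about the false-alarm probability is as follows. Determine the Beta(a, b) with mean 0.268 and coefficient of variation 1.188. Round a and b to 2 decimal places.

a = 0.25, b = 0.68

σ = CV·μ = 1.188×0.268 = 0.31838, so σ² = 0.101368.
s+1 = μ(1−μ)/σ² = 0.196176/0.101368 = 1.9353, so s = a+b = 0.9353.
a = μs = 0.25, b = (1−μ)s = 0.68.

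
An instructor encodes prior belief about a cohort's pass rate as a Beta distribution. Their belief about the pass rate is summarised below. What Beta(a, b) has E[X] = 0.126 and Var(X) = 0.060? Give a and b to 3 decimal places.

By moment matching, a+b = μ(1−μ)/σ² − 1 = (0.126·0.874)/0.060 − 1 = 1.8354 − 1 = 0.8354.
Since a/(a+b) = μ, a = 0.126·0.8354 = 0.105 and b = 0.874·0.8354 = 0.730.

a = 0.105, b = 0.730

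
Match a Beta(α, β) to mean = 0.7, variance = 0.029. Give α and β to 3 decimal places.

α = 4.369, β = 1.872

Let s = α+β. The Beta variance is μ(1−μ)/(s+1).
So s+1 = μ(1−μ)/σ² = (0.7×0.3)/0.029 = 0.21/0.029 = 7.2414, giving s = 6.2414.
Then α = μs = 0.7×6.2414 = 4.369 and β = (1−μ)s = 0.3×6.2414 = 1.872.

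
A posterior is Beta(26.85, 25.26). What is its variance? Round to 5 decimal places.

0.00470

Var = αβ/[(α+β)²(α+β+1)] = (26.85×25.26)/(52.11²×53.11) = 678.2310/144217.661031 = 0.00470.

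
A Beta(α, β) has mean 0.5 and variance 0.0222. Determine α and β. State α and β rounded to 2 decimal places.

α = 5.13, β = 5.13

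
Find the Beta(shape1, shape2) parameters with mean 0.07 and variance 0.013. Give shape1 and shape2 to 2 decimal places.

shape1 = 0.28, shape2 = 3.73

Let s = shape1+shape2. The Beta variance is μ(1−μ)/(s+1).
So s+1 = μ(1−μ)/σ² = (0.07×0.93)/0.013 = 0.0651/0.013 = 5.0077, giving s = 4.0077.
Then shape1 = μs = 0.07×4.0077 = 0.28 and shape2 = (1−μ)s = 0.93×4.0077 = 3.73.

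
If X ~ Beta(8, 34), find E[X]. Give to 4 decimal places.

0.1905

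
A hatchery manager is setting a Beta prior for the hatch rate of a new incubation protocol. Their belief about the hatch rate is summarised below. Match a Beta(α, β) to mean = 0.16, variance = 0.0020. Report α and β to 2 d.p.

Write ν = α+β; then α = μν and Var = μ(1−μ)/(ν+1).
ν = μ(1−μ)/Var − 1 = 0.1344/0.0020 − 1 = 66.2000.
α = 0.16·66.2000 = 10.59, β = 0.84·66.2000 = 55.61.

α = 10.59, β = 55.61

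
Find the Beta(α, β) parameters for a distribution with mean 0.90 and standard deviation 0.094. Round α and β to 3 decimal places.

α = 8.267, β = 0.919

First σ² = 0.008836. Setting α = μn, β = (1−μ)n with n = α+β,
μ(1−μ)/(n+1) = 0.008836 ⇒ n+1 = 0.0900/0.008836 = 10.1856 ⇒ n = 9.1856.
Hence α = 0.90×9.1856 = 8.267, β = 0.10×9.1856 = 0.919.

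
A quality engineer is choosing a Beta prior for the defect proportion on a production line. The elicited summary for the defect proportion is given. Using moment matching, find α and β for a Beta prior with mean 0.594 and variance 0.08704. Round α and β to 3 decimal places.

By moment matching, α+β = μ(1−μ)/σ² − 1 = (0.594·0.406)/0.08704 − 1 = 2.7707 − 1 = 1.7707.
Since α/(α+β) = μ, α = 0.594·1.7707 = 1.052 and β = 0.406·1.7707 = 0.719.

α = 1.052, β = 0.719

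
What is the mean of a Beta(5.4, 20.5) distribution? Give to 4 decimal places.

The Beta mean is α/(α+β) = 5.4/(5.4+20.5) = 0.2085.

0.2085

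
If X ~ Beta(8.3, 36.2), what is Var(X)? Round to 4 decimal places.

α+β = 44.5 and αβ = 300.46, so Var = αβ/[(α+β)²(α+β+1)] = 300.46/90101.375 = 0.0033.

0.0033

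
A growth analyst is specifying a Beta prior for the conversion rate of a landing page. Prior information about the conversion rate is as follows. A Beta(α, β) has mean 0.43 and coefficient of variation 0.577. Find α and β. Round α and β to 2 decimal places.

Var = (CV·μ)² = (0.577×0.43)² = 0.061559.
α+β = μ(1−μ)/Var − 1 = 0.2451/0.061559 − 1 = 2.9816.
Thus α = 0.43·2.9816 = 1.28 and β = 0.57·2.9816 = 1.70.

α = 1.28, β = 1.70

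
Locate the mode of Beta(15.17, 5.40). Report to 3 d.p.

0.763

With α,β > 1, mode = (α−1)/(α+β−2) = 14.17/18.57 = 0.763.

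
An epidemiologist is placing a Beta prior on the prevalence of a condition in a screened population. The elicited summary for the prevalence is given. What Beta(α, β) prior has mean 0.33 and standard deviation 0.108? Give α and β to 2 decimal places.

α = 5.93, β = 12.03

First σ² = 0.011664. Setting α = μn, β = (1−μ)n with n = α+β,
μ(1−μ)/(n+1) = 0.011664 ⇒ n+1 = 0.2211/0.011664 = 18.9558 ⇒ n = 17.9558.
Hence α = 0.33×17.9558 = 5.93, β = 0.67×17.9558 = 12.03.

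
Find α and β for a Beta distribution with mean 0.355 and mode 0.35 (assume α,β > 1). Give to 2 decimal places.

α = 21.30, β = 38.70

Let s = α+β. Mean gives α = μs = 0.355s; mode gives (α−1)/(s−2) = 0.35.
Substituting: 0.355s − 1 = 0.35(s−2) = 0.35s − 0.70, so 0.005s = 0.30 and s = 60.0000.
Then α = 0.355×60.0000 = 21.30 and β = s−α = 38.70.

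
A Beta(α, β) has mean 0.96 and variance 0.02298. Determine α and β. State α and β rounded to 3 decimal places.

Write ν = α+β; then α = μν and Var = μ(1−μ)/(ν+1).
ν = μ(1−μ)/Var − 1 = 0.0384/0.02298 − 1 = 0.6710.
α = 0.96·0.6710 = 0.644, β = 0.04·0.6710 = 0.027.

α = 0.644, β = 0.027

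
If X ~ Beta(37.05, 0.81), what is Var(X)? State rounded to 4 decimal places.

0.0005

α+β = 37.86 and αβ = 30.0105, so Var = αβ/[(α+β)²(α+β+1)] = 30.0105/55701.131256 = 0.0005.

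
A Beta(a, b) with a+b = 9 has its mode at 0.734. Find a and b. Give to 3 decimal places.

a = 6.138, b = 2.862

Since the density peak of Beta(a,b) is at (a−1)/(a+b−2),
a = 1 + 0.734(9−2) = 6.138 and b = 9 − 6.138 = 2.862.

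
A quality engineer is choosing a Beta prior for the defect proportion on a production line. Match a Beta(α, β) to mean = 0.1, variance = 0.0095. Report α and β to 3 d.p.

α = 0.847, β = 7.626

Let s = α+β. The Beta variance is μ(1−μ)/(s+1).
So s+1 = μ(1−μ)/σ² = (0.1×0.9)/0.0095 = 0.09/0.0095 = 9.4737, giving s = 8.4737.
Then α = μs = 0.1×8.4737 = 0.847 and β = (1−μ)s = 0.9×8.4737 = 7.626.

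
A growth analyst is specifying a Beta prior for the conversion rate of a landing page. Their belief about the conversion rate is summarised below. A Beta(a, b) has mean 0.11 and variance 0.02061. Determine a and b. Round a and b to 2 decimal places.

Let s = a+b. The Beta variance is μ(1−μ)/(s+1).
So s+1 = μ(1−μ)/σ² = (0.11×0.89)/0.02061 = 0.0979/0.02061 = 4.7501, giving s = 3.7501.
Then a = μs = 0.11×3.7501 = 0.41 and b = (1−μ)s = 0.89×3.7501 = 3.34.

a = 0.41, b = 3.34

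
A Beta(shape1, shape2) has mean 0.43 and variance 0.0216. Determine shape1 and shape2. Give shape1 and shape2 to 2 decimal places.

Write ν = shape1+shape2; then shape1 = μν and Var = μ(1−μ)/(ν+1).
ν = μ(1−μ)/Var − 1 = 0.2451/0.0216 − 1 = 10.3472.
shape1 = 0.43·10.3472 = 4.45, shape2 = 0.57·10.3472 = 5.90.

shape1 = 4.45, shape2 = 5.90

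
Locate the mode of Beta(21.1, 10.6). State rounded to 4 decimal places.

0.6768

With α,β > 1, mode = (α−1)/(α+β−2) = 20.1/29.7 = 0.6768.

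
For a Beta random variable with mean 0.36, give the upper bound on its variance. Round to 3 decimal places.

0.230

For fixed mean μ the Beta variance is μ(1−μ)/(α+β+1), increasing as α+β decreases.
Its least upper bound (not attained) is μ(1−μ) = 0.36·0.64 = 0.230.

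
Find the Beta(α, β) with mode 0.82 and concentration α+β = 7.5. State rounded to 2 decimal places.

Mode = (α−1)/(κ−2) with κ = α+β, so α−1 = 0.82·5.5 = 4.51.
α = 5.51; β = κ − α = 1.99.

α = 5.51, β = 1.99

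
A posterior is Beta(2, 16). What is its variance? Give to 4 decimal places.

0.0052

Var = αβ/[(α+β)²(α+β+1)] = (2×16)/(18²×19) = 32/6156 = 0.0052.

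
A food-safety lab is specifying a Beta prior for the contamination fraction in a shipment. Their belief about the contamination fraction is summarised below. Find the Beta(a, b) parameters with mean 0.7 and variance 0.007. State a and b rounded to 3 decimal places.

Write ν = a+b; then a = μν and Var = μ(1−μ)/(ν+1).
ν = μ(1−μ)/Var − 1 = 0.21/0.007 − 1 = 29.0000.
a = 0.7·29.0000 = 20.300, b = 0.3·29.0000 = 8.700.

a = 20.300, b = 8.700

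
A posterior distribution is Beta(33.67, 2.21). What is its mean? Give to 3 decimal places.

0.938

The Beta mean is α/(α+β) = 33.67/(33.67+2.21) = 0.938.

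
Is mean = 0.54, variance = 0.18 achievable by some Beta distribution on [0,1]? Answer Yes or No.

Yes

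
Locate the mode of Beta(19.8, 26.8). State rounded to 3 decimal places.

With α,β > 1, mode = (α−1)/(α+β−2) = 18.8/44.6 = 0.422.

0.422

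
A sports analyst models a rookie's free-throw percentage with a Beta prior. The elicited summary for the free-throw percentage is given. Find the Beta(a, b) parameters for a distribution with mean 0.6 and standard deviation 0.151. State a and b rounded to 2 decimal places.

a = 5.72, b = 3.81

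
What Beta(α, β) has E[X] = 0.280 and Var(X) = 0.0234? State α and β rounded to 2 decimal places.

α = 2.13, β = 5.48

By moment matching, α+β = μ(1−μ)/σ² − 1 = (0.280·0.720)/0.0234 − 1 = 8.6154 − 1 = 7.6154.
Since α/(α+β) = μ, α = 0.280·7.6154 = 2.13 and β = 0.720·7.6154 = 5.48.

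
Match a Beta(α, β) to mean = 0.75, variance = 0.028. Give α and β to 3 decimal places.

α = 4.272, β = 1.424

By moment matching, α+β = μ(1−μ)/σ² − 1 = (0.75·0.25)/0.028 − 1 = 6.6964 − 1 = 5.6964.
Since α/(α+β) = μ, α = 0.75·5.6964 = 4.272 and β = 0.25·5.6964 = 1.424.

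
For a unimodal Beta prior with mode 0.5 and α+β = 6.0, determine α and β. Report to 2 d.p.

Mode = (α−1)/(κ−2) with κ = α+β, so α−1 = 0.5·4.0 = 2.00.
α = 3.00; β = κ − α = 3.00.

α = 3.00, β = 3.00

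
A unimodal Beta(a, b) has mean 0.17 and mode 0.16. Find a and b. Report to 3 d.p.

Let s = a+b. Mean gives a = μs = 0.17s; mode gives (a−1)/(s−2) = 0.16.
Substituting: 0.17s − 1 = 0.16(s−2) = 0.16s − 0.32, so 0.01s = 0.68 and s = 68.0000.
Then a = 0.17×68.0000 = 11.560 and b = s−a = 56.440.

a = 11.560, b = 56.440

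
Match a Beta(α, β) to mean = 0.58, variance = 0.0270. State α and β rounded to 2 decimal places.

α = 4.65, β = 3.37

Let s = α+β. The Beta variance is μ(1−μ)/(s+1).
So s+1 = μ(1−μ)/σ² = (0.58×0.42)/0.0270 = 0.2436/0.0270 = 9.0222, giving s = 8.0222.
Then α = μs = 0.58×8.0222 = 4.65 and β = (1−μ)s = 0.42×8.0222 = 3.37.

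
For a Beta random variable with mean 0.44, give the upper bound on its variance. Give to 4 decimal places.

For fixed mean μ the Beta variance is μ(1−μ)/(α+β+1), increasing as α+β decreases.
Its least upper bound (not attained) is μ(1−μ) = 0.44·0.56 = 0.2464.

0.2464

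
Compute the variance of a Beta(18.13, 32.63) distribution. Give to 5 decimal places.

0.00444

α+β = 50.76 and αβ = 591.5819, so Var = αβ/[(α+β)²(α+β+1)] = 591.5819/133363.656576 = 0.00444.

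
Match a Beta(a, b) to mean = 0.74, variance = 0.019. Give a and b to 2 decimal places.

a = 6.75, b = 2.37

Write ν = a+b; then a = μν and Var = μ(1−μ)/(ν+1).
ν = μ(1−μ)/Var − 1 = 0.1924/0.019 − 1 = 9.1263.
a = 0.74·9.1263 = 6.75, b = 0.26·9.1263 = 2.37.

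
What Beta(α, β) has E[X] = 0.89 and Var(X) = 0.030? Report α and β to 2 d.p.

α = 2.01, β = 0.25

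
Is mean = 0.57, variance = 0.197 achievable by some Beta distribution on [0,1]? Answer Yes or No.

Yes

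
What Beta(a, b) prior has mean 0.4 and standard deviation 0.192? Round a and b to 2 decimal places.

a = 2.20, b = 3.31

Variance = 0.192² = 0.036864. The moment-matching identity a+b = μ(1−μ)/Var − 1 gives
a+b = 0.24/0.036864 − 1 = 5.5104, so a = μ·5.5104 = 2.20 and b = (1−μ)·5.5104 = 3.31.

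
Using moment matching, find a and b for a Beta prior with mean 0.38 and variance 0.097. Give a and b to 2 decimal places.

a = 0.54, b = 0.89

Let s = a+b. The Beta variance is μ(1−μ)/(s+1).
So s+1 = μ(1−μ)/σ² = (0.38×0.62)/0.097 = 0.2356/0.097 = 2.4289, giving s = 1.4289.
Then a = μs = 0.38×1.4289 = 0.54 and b = (1−μ)s = 0.62×1.4289 = 0.89.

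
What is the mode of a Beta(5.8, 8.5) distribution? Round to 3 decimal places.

The density x^(α−1)(1−x)^(β−1) is maximised at (α−1)/(α+β−2) = 4.8/12.3 = 0.390.

0.390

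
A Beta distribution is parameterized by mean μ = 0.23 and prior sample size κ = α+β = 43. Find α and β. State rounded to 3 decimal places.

α = μκ = 0.23×43 = 9.890 and β = (1−μ)κ = 0.77×43 = 33.110.

α = 9.890, β = 33.110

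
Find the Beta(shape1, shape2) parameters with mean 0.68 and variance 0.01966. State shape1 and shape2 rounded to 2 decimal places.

shape1 = 6.85, shape2 = 3.22

Write ν = shape1+shape2; then shape1 = μν and Var = μ(1−μ)/(ν+1).
ν = μ(1−μ)/Var − 1 = 0.2176/0.01966 − 1 = 10.0682.
shape1 = 0.68·10.0682 = 6.85, shape2 = 0.32·10.0682 = 3.22.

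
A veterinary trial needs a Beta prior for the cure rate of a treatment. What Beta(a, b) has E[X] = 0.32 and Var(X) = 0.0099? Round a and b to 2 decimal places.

a = 6.71, b = 14.27

Let s = a+b. The Beta variance is μ(1−μ)/(s+1).
So s+1 = μ(1−μ)/σ² = (0.32×0.68)/0.0099 = 0.2176/0.0099 = 21.9798, giving s = 20.9798.
Then a = μs = 0.32×20.9798 = 6.71 and b = (1−μ)s = 0.68×20.9798 = 14.27.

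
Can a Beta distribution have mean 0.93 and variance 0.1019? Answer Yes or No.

No

The Beta variance bound is σ² < μ(1−μ).
Here μ(1−μ) = 0.93×0.07 = 0.0651, and 0.1019 ≥ 0.0651.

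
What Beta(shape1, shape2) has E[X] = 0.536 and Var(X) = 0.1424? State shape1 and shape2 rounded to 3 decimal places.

shape1 = 0.400, shape2 = 0.346

By moment matching, shape1+shape2 = μ(1−μ)/σ² − 1 = (0.536·0.464)/0.1424 − 1 = 1.7465 − 1 = 0.7465.
Since shape1/(shape1+shape2) = μ, shape1 = 0.536·0.7465 = 0.400 and shape2 = 0.464·0.7465 = 0.346.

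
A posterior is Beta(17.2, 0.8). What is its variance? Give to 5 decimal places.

α+β = 18.0 and αβ = 13.76, so Var = αβ/[(α+β)²(α+β+1)] = 13.76/6156.000 = 0.00224.

0.00224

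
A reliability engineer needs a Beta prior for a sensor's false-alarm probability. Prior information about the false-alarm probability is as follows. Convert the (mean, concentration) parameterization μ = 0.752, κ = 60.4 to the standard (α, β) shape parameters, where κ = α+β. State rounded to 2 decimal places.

α = μκ = 0.752×60.4 = 45.42 and β = (1−μ)κ = 0.248×60.4 = 14.98.

α = 45.42, β = 14.98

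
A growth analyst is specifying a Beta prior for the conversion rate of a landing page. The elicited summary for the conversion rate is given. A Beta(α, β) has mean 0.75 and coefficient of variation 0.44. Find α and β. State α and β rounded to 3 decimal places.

α = 0.541, β = 0.180

σ = CV·μ = 0.44×0.75 = 0.33000, so σ² = 0.108900.
s+1 = μ(1−μ)/σ² = 0.1875/0.108900 = 1.7218, so s = α+β = 0.7218.
α = μs = 0.541, β = (1−μ)s = 0.180.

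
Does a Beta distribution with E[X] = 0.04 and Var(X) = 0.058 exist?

No

The Beta variance bound is σ² < μ(1−μ).
Here μ(1−μ) = 0.04×0.96 = 0.0384, and 0.058 ≥ 0.0384.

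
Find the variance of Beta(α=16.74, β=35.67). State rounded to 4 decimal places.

0.0041

Var = αβ/[(α+β)²(α+β+1)] = (16.74×35.67)/(52.41²×53.41) = 597.1158/146707.020621 = 0.0041.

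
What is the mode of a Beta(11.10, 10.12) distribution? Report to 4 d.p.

The density x^(α−1)(1−x)^(β−1) is maximised at (α−1)/(α+β−2) = 10.10/19.22 = 0.5255.

0.5255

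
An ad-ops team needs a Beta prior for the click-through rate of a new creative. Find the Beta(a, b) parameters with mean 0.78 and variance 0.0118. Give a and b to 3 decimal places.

a = 10.563, b = 2.979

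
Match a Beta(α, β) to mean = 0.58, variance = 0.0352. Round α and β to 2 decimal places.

Let s = α+β. The Beta variance is μ(1−μ)/(s+1).
So s+1 = μ(1−μ)/σ² = (0.58×0.42)/0.0352 = 0.2436/0.0352 = 6.9205, giving s = 5.9205.
Then α = μs = 0.58×5.9205 = 3.43 and β = (1−μ)s = 0.42×5.9205 = 2.49.

α = 3.43, β = 2.49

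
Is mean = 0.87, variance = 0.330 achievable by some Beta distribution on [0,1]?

The Beta variance bound is σ² < μ(1−μ).
Here μ(1−μ) = 0.87×0.13 = 0.1131, and 0.330 ≥ 0.1131.

No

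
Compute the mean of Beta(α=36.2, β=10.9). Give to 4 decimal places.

0.7686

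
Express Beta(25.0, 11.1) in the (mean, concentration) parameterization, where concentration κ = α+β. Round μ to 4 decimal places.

μ = 0.6925, κ = 36.1

κ = α+β = 25.0+11.1 = 36.1; μ = α/κ = 25.0/36.1 = 0.6925.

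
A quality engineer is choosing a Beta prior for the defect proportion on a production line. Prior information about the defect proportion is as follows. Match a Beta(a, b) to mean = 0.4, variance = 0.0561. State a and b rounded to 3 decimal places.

a = 1.311, b = 1.967

Let s = a+b. The Beta variance is μ(1−μ)/(s+1).
So s+1 = μ(1−μ)/σ² = (0.4×0.6)/0.0561 = 0.24/0.0561 = 4.2781, giving s = 3.2781.
Then a = μs = 0.4×3.2781 = 1.311 and b = (1−μ)s = 0.6×3.2781 = 1.967.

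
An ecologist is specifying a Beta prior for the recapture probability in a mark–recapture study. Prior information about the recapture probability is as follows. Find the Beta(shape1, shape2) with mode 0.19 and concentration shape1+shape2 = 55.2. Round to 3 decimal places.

shape1 = 11.108, shape2 = 44.092

Since the density peak of Beta(shape1,shape2) is at (shape1−1)/(shape1+shape2−2),
shape1 = 1 + 0.19(55.2−2) = 11.108 and shape2 = 55.2 − 11.108 = 44.092.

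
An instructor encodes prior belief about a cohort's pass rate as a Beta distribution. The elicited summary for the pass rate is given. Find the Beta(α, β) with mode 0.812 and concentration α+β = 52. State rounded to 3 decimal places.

Since the density peak of Beta(α,β) is at (α−1)/(α+β−2),
α = 1 + 0.812(52−2) = 41.600 and β = 52 − 41.600 = 10.400.

α = 41.600, β = 10.400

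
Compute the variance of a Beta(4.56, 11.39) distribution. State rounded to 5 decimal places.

Var = αβ/[(α+β)²(α+β+1)] = (4.56×11.39)/(15.95²×16.95) = 51.9384/4312.122375 = 0.01204.

0.01204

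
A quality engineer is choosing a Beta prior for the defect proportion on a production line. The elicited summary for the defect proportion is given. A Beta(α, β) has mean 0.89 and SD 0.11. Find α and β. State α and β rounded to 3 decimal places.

Variance = 0.11² = 0.0121. The moment-matching identity α+β = μ(1−μ)/Var − 1 gives
α+β = 0.0979/0.0121 − 1 = 7.0909, so α = μ·7.0909 = 6.311 and β = (1−μ)·7.0909 = 0.780.

α = 6.311, β = 0.780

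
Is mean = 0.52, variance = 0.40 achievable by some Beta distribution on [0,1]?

The Beta variance bound is σ² < μ(1−μ).
Here μ(1−μ) = 0.52×0.48 = 0.2496, and 0.40 ≥ 0.2496.

No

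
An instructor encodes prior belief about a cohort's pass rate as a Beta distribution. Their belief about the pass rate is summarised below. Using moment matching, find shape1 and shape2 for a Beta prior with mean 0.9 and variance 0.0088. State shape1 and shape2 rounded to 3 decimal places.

By moment matching, shape1+shape2 = μ(1−μ)/σ² − 1 = (0.9·0.1)/0.0088 − 1 = 10.2273 − 1 = 9.2273.
Since shape1/(shape1+shape2) = μ, shape1 = 0.9·9.2273 = 8.305 and shape2 = 0.1·9.2273 = 0.923.

shape1 = 8.305, shape2 = 0.923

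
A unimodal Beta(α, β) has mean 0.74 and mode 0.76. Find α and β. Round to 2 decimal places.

α = 19.24, β = 6.76

Let s = α+β. Mean gives α = μs = 0.74s; mode gives (α−1)/(s−2) = 0.76.
Substituting: 0.74s − 1 = 0.76(s−2) = 0.76s − 1.52, so -0.02s = -0.52 and s = 26.0000.
Then α = 0.74×26.0000 = 19.24 and β = s−α = 6.76.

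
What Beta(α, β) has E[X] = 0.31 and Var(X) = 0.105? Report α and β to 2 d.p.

α = 0.32, β = 0.72

By moment matching, α+β = μ(1−μ)/σ² − 1 = (0.31·0.69)/0.105 − 1 = 2.0371 − 1 = 1.0371.
Since α/(α+β) = μ, α = 0.31·1.0371 = 0.32 and β = 0.69·1.0371 = 0.72.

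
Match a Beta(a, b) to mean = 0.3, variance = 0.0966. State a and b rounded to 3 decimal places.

By moment matching, a+b = μ(1−μ)/σ² − 1 = (0.3·0.7)/0.0966 − 1 = 2.1739 − 1 = 1.1739.
Since a/(a+b) = μ, a = 0.3·1.1739 = 0.352 and b = 0.7·1.1739 = 0.822.

a = 0.352, b = 0.822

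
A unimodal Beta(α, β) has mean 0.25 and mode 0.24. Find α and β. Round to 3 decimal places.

With s = α+β: μ = α/s and mode = (α−1)/(s−2). Eliminating α = μs,
μs − 1 = m(s−2) ⇒ s(μ−m) = 1−2m ⇒ s = 0.52/0.01 = 52.0000.
So α = μs = 13.000, β = (1−μ)s = 39.000.

α = 13.000, β = 39.000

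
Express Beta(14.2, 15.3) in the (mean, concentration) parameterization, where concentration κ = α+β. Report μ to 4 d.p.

κ = α+β = 14.2+15.3 = 29.5; μ = α/κ = 14.2/29.5 = 0.4814.

μ = 0.4814, κ = 29.5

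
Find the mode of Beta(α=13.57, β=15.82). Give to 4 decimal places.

With α,β > 1, mode = (α−1)/(α+β−2) = 12.57/27.39 = 0.4589.

0.4589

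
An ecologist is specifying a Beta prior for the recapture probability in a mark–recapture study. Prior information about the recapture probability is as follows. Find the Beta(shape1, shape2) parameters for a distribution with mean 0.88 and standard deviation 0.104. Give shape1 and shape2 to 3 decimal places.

shape1 = 7.712, shape2 = 1.052

First σ² = 0.010816. Setting shape1 = μn, shape2 = (1−μ)n with n = shape1+shape2,
μ(1−μ)/(n+1) = 0.010816 ⇒ n+1 = 0.1056/0.010816 = 9.7633 ⇒ n = 8.7633.
Hence shape1 = 0.88×8.7633 = 7.712, shape2 = 0.12×8.7633 = 1.052.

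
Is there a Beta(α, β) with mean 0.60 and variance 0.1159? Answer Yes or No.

The Beta variance bound is σ² < μ(1−μ).
Here μ(1−μ) = 0.60×0.40 = 0.2400, and 0.1159 < 0.2400.

Yes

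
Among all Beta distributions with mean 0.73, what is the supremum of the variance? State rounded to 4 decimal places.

For fixed mean μ the Beta variance is μ(1−μ)/(α+β+1), increasing as α+β decreases.
Its least upper bound (not attained) is μ(1−μ) = 0.73·0.27 = 0.1971.

0.1971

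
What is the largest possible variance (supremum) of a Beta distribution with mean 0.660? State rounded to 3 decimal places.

For fixed mean μ the Beta variance is μ(1−μ)/(α+β+1), increasing as α+β decreases.
Its least upper bound (not attained) is μ(1−μ) = 0.660·0.340 = 0.224.

0.224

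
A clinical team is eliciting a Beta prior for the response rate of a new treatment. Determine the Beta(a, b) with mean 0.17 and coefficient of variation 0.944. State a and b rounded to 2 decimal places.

a = 0.76, b = 3.72

σ = CV·μ = 0.944×0.17 = 0.16048, so σ² = 0.025754.
s+1 = μ(1−μ)/σ² = 0.1411/0.025754 = 5.4788, so s = a+b = 4.4788.
a = μs = 0.76, b = (1−μ)s = 3.72.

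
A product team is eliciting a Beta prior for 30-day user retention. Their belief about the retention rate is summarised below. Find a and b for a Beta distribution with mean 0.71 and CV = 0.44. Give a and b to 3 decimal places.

a = 0.788, b = 0.322

Var = (CV·μ)² = (0.44×0.71)² = 0.097594.
a+b = μ(1−μ)/Var − 1 = 0.2059/0.097594 − 1 = 1.1098.
Thus a = 0.71·1.1098 = 0.788 and b = 0.29·1.1098 = 0.322.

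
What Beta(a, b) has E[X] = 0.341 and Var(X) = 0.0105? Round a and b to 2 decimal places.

By moment matching, a+b = μ(1−μ)/σ² − 1 = (0.341·0.659)/0.0105 − 1 = 21.4018 − 1 = 20.4018.
Since a/(a+b) = μ, a = 0.341·20.4018 = 6.96 and b = 0.659·20.4018 = 13.44.

a = 6.96, b = 13.44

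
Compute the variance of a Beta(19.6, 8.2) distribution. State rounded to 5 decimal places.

0.00722

Var = αβ/[(α+β)²(α+β+1)] = (19.6×8.2)/(27.8²×28.8) = 160.72/22257.792 = 0.00722.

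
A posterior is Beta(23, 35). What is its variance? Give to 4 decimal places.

α+β = 58 and αβ = 805, so Var = αβ/[(α+β)²(α+β+1)] = 805/198476 = 0.0041.

0.0041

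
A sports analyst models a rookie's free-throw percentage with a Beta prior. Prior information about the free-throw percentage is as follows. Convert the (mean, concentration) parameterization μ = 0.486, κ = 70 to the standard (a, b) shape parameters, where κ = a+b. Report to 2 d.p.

a = 34.02, b = 35.98

Split κ in proportion μ : (1−μ): a = 0.486·70 = 34.02, b = 70 − 34.02 = 35.98.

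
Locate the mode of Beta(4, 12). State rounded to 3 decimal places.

With α,β > 1, mode = (α−1)/(α+β−2) = 3/14 = 0.214.

0.214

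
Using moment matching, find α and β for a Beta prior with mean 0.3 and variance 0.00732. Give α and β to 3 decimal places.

By moment matching, α+β = μ(1−μ)/σ² − 1 = (0.3·0.7)/0.00732 − 1 = 28.6885 − 1 = 27.6885.
Since α/(α+β) = μ, α = 0.3·27.6885 = 8.307 and β = 0.7·27.6885 = 19.382.

α = 8.307, β = 19.382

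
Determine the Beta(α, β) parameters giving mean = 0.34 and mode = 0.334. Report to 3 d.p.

With s = α+β: μ = α/s and mode = (α−1)/(s−2). Eliminating α = μs,
μs − 1 = m(s−2) ⇒ s(μ−m) = 1−2m ⇒ s = 0.332/0.006 = 55.3333.
So α = μs = 18.813, β = (1−μ)s = 36.520.

α = 18.813, β = 36.520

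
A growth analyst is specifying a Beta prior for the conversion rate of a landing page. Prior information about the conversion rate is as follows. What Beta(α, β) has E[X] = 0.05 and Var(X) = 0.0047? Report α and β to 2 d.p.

By moment matching, α+β = μ(1−μ)/σ² − 1 = (0.05·0.95)/0.0047 − 1 = 10.1064 − 1 = 9.1064.
Since α/(α+β) = μ, α = 0.05·9.1064 = 0.46 and β = 0.95·9.1064 = 8.65.

α = 0.46, β = 8.65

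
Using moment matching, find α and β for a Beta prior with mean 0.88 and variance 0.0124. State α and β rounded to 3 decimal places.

By moment matching, α+β = μ(1−μ)/σ² − 1 = (0.88·0.12)/0.0124 − 1 = 8.5161 − 1 = 7.5161.
Since α/(α+β) = μ, α = 0.88·7.5161 = 6.614 and β = 0.12·7.5161 = 0.902.

α = 6.614, β = 0.902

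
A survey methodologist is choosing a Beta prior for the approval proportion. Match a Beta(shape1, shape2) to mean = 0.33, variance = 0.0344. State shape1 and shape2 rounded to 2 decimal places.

shape1 = 1.79, shape2 = 3.64

Let s = shape1+shape2. The Beta variance is μ(1−μ)/(s+1).
So s+1 = μ(1−μ)/σ² = (0.33×0.67)/0.0344 = 0.2211/0.0344 = 6.4273, giving s = 5.4273.
Then shape1 = μs = 0.33×5.4273 = 1.79 and shape2 = (1−μ)s = 0.67×5.4273 = 3.64.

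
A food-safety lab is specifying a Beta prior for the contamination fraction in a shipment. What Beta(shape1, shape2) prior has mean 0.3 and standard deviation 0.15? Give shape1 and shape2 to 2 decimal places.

σ² = 0.15² = 0.0225.
With s = shape1+shape2, Var = μ(1−μ)/(s+1), so s+1 = (0.3×0.7)/0.0225 = 9.3333 and s = 8.3333.
shape1 = μs = 2.50, shape2 = (1−μ)s = 5.83.

shape1 = 2.50, shape2 = 5.83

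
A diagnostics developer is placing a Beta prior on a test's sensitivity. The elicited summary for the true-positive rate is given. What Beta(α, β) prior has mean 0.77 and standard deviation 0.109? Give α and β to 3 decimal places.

α = 10.708, β = 3.198

First σ² = 0.011881. Setting α = μn, β = (1−μ)n with n = α+β,
μ(1−μ)/(n+1) = 0.011881 ⇒ n+1 = 0.1771/0.011881 = 14.9062 ⇒ n = 13.9062.
Hence α = 0.77×13.9062 = 10.708, β = 0.23×13.9062 = 3.198.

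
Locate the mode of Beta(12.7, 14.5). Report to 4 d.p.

0.4643

With α,β > 1, mode = (α−1)/(α+β−2) = 11.7/25.2 = 0.4643.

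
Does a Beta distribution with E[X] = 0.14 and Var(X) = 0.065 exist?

For any Beta, Var(X) < E[X]·(1−E[X]).
Here μ(1−μ) = 0.14×0.86 = 0.1204, and 0.065 < 0.1204.

Yes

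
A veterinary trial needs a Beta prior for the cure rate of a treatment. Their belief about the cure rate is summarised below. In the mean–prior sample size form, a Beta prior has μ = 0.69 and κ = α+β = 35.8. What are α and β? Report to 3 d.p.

Split κ in proportion μ : (1−μ): α = 0.69·35.8 = 24.702, β = 35.8 − 24.702 = 11.098.

α = 24.702, β = 11.098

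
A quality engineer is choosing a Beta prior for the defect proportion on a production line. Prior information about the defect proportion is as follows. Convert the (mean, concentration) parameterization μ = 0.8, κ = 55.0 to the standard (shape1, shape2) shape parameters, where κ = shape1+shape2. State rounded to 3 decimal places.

shape1 = 44.000, shape2 = 11.000

shape1 = μκ = 0.8×55.0 = 44.000 and shape2 = (1−μ)κ = 0.2×55.0 = 11.000.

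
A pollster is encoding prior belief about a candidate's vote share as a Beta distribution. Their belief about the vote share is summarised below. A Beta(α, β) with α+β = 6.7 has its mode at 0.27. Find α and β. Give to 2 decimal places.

α = 2.27, β = 4.43

Mode = (α−1)/(κ−2) with κ = α+β, so α−1 = 0.27·4.7 = 1.27.
α = 2.27; β = κ − α = 4.43.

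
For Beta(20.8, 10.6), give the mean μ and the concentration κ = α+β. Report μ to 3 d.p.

μ = 0.662, κ = 31.4

κ = α+β = 20.8+10.6 = 31.4; μ = α/κ = 20.8/31.4 = 0.662.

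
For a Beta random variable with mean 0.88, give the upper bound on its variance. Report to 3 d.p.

0.106

Var = μ(1−μ)/(α+β+1), which approaches μ(1−μ) as α+β → 0.
So the supremum is μ(1−μ) = 0.88×0.12 = 0.106.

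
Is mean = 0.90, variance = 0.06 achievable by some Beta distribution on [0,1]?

Yes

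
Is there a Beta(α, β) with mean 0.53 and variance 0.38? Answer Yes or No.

No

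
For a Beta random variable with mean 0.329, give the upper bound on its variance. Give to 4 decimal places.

Var = μ(1−μ)/(α+β+1), which approaches μ(1−μ) as α+β → 0.
So the supremum is μ(1−μ) = 0.329×0.671 = 0.2208.

0.2208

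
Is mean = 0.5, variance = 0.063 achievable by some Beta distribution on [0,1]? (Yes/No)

Yes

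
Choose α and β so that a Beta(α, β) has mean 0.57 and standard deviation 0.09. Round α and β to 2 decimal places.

Variance = 0.09² = 0.0081. The moment-matching identity α+β = μ(1−μ)/Var − 1 gives
α+β = 0.2451/0.0081 − 1 = 29.2593, so α = μ·29.2593 = 16.68 and β = (1−μ)·29.2593 = 12.58.

α = 16.68, β = 12.58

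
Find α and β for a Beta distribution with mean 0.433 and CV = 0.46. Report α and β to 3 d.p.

Var = (CV·μ)² = (0.46×0.433)² = 0.039673.
α+β = μ(1−μ)/Var − 1 = 0.245511/0.039673 − 1 = 5.1884.
Thus α = 0.433·5.1884 = 2.247 and β = 0.567·5.1884 = 2.942.

α = 2.247, β = 2.942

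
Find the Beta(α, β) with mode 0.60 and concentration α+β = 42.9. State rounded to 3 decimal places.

For α,β>1 the mode is (α−1)/(α+β−2), so α = mode·(κ−2)+1 = 0.60×40.9+1 = 25.540.
And β = (1−mode)·(κ−2)+1 = 0.40×40.9+1 = 17.360.

α = 25.540, β = 17.360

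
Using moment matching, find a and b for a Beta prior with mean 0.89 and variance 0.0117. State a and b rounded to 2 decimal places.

a = 6.56, b = 0.81

Write ν = a+b; then a = μν and Var = μ(1−μ)/(ν+1).
ν = μ(1−μ)/Var − 1 = 0.0979/0.0117 − 1 = 7.3675.
a = 0.89·7.3675 = 6.56, b = 0.11·7.3675 = 0.81.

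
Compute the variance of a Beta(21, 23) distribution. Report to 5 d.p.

μ = 21/44 = 0.477273; Var = μ(1−μ)/(α+β+1) = 0.2494835/45 = 0.00554.

0.00554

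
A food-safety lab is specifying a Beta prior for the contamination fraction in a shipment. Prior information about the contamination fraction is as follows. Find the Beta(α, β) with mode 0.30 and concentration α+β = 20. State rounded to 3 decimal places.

For α,β>1 the mode is (α−1)/(α+β−2), so α = mode·(κ−2)+1 = 0.30×18+1 = 6.400.
And β = (1−mode)·(κ−2)+1 = 0.70×18+1 = 13.600.

α = 6.400, β = 13.600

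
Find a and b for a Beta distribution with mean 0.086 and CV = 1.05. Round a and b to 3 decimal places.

Var = (CV·μ)² = (1.05×0.086)² = 0.008154.
a+b = μ(1−μ)/Var − 1 = 0.078604/0.008154 − 1 = 8.6398.
Thus a = 0.086·8.6398 = 0.743 and b = 0.914·8.6398 = 7.897.

a = 0.743, b = 7.897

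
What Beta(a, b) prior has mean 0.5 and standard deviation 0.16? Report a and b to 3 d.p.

a = 4.383, b = 4.383

σ² = 0.16² = 0.0256.
With s = a+b, Var = μ(1−μ)/(s+1), so s+1 = (0.5×0.5)/0.0256 = 9.7656 and s = 8.7656.
a = μs = 4.383, b = (1−μ)s = 4.383.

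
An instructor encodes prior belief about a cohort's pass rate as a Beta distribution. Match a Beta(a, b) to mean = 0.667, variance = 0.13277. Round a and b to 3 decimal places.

Write ν = a+b; then a = μν and Var = μ(1−μ)/(ν+1).
ν = μ(1−μ)/Var − 1 = 0.222111/0.13277 − 1 = 0.6729.
a = 0.667·0.6729 = 0.449, b = 0.333·0.6729 = 0.224.

a = 0.449, b = 0.224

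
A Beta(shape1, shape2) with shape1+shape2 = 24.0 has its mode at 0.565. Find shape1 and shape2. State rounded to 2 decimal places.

shape1 = 13.43, shape2 = 10.57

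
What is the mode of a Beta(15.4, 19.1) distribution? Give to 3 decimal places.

The density x^(α−1)(1−x)^(β−1) is maximised at (α−1)/(α+β−2) = 14.4/32.5 = 0.443.

0.443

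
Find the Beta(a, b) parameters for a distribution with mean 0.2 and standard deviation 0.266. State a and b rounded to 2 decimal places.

a = 0.25, b = 1.01

First σ² = 0.070756. Setting a = μn, b = (1−μ)n with n = a+b,
μ(1−μ)/(n+1) = 0.070756 ⇒ n+1 = 0.16/0.070756 = 2.2613 ⇒ n = 1.2613.
Hence a = 0.2×1.2613 = 0.25, b = 0.8×1.2613 = 1.01.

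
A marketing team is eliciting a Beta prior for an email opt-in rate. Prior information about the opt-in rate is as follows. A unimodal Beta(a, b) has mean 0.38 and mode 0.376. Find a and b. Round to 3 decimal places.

a = 23.560, b = 38.440

With s = a+b: μ = a/s and mode = (a−1)/(s−2). Eliminating a = μs,
μs − 1 = m(s−2) ⇒ s(μ−m) = 1−2m ⇒ s = 0.248/0.004 = 62.0000.
So a = μs = 23.560, b = (1−μ)s = 38.440.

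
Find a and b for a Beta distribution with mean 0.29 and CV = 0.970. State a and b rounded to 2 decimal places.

σ = CV·μ = 0.970×0.29 = 0.28130, so σ² = 0.079130.
s+1 = μ(1−μ)/σ² = 0.2059/0.079130 = 2.6021, so s = a+b = 1.6021.
a = μs = 0.46, b = (1−μ)s = 1.14.

a = 0.46, b = 1.14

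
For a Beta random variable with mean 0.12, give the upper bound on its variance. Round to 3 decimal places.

0.106

Var = μ(1−μ)/(α+β+1), which approaches μ(1−μ) as α+β → 0.
So the supremum is μ(1−μ) = 0.12×0.88 = 0.106.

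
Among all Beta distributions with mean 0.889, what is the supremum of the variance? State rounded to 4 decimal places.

0.0987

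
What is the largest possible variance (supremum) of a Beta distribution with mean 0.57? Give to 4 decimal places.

0.2451

For fixed mean μ the Beta variance is μ(1−μ)/(α+β+1), increasing as α+β decreases.
Its least upper bound (not attained) is μ(1−μ) = 0.57·0.43 = 0.2451.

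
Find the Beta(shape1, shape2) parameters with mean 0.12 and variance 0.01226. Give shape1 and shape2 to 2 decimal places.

shape1 = 0.91, shape2 = 6.70

Write ν = shape1+shape2; then shape1 = μν and Var = μ(1−μ)/(ν+1).
ν = μ(1−μ)/Var − 1 = 0.1056/0.01226 − 1 = 7.6134.
shape1 = 0.12·7.6134 = 0.91, shape2 = 0.88·7.6134 = 6.70.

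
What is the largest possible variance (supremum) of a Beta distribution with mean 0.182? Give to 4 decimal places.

Var = μ(1−μ)/(α+β+1), which approaches μ(1−μ) as α+β → 0.
So the supremum is μ(1−μ) = 0.182×0.818 = 0.1489.

0.1489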